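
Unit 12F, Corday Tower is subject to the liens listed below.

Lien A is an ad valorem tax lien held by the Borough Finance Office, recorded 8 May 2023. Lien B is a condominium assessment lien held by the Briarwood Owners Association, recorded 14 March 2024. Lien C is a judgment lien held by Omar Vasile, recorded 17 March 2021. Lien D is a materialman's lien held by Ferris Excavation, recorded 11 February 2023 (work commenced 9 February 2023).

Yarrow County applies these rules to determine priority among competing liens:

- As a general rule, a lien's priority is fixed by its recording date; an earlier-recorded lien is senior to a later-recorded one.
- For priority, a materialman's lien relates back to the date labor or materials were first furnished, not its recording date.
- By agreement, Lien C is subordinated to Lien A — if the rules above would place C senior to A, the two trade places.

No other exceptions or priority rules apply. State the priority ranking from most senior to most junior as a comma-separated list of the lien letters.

Effective dates: D relates back to 9 February 2023 (work commenced).
Ordering by effective date: C (17 March 2021), D (9 February 2023), A (8 May 2023), B (14 March 2024).
The subordination applies — C was senior to A — so C and A swap.

A, D, C, B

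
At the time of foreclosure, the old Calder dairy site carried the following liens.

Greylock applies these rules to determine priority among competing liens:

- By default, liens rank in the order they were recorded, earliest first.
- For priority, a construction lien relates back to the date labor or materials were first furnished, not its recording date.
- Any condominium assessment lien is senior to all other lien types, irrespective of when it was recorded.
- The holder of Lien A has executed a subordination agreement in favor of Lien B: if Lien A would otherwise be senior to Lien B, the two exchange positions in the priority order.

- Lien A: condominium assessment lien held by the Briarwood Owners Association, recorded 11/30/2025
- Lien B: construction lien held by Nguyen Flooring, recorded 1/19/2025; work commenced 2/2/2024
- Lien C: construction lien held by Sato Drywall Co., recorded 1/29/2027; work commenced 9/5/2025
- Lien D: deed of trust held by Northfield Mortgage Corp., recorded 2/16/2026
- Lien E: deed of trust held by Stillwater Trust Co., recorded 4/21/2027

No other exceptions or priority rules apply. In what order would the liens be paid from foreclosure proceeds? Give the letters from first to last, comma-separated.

B, A, C, D, E

Effective dates after the stated exceptions: B is treated as recorded 2/2/2024, the work-commencement date; C's effective date is 9/5/2025, when work began.
A, as a condominium assessment lien, has superpriority and ranks first.
The other liens, earliest effective date first: B (2/2/2024), C (9/5/2025), D (2/16/2026), E (4/21/2027).
A would otherwise be senior to B, so under the subordination agreement A and B exchange positions.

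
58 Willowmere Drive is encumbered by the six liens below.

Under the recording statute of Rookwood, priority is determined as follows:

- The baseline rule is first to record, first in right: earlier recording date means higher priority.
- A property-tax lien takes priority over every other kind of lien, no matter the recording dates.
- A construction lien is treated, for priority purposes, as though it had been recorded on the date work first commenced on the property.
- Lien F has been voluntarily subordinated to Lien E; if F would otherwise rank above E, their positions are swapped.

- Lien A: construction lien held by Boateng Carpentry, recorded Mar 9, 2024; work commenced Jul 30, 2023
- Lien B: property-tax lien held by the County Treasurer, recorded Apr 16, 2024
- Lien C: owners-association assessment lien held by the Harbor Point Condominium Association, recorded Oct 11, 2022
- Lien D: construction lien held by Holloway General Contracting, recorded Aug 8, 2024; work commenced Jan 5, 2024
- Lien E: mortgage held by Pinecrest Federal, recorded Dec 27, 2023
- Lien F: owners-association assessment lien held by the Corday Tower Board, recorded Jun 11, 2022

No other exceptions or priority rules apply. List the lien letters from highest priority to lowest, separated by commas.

B, E, C, A, F, D

First, effective dates: A is treated as recorded Jul 30, 2023, the work-commencement date; D relates back to Jan 5, 2024 (work commenced).
B, as a property-tax lien, has superpriority and ranks first.
The other liens, earliest effective date first: F (Jun 11, 2022), C (Oct 11, 2022), A (Jul 30, 2023), E (Dec 27, 2023), D (Jan 5, 2024).
F would otherwise be senior to E, so under the subordination agreement F and E exchange positions.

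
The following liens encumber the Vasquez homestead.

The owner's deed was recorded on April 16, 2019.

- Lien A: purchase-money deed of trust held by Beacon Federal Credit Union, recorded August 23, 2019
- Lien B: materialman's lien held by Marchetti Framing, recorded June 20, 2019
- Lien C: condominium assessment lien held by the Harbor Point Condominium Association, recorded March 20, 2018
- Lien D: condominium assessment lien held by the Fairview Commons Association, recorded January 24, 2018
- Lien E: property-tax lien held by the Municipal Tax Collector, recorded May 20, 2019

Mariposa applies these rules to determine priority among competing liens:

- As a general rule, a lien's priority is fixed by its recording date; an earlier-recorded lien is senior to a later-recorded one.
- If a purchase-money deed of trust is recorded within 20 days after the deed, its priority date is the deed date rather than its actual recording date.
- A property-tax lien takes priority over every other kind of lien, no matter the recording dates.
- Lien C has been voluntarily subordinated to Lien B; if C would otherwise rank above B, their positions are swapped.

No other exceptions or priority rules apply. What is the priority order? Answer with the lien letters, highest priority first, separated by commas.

Effective dates: A was recorded 129 days after the deed — beyond 20 days — so no relation-back applies.
E is a property-tax lien, so it outranks all other liens regardless of date.
Among the remaining liens, by effective date: D (January 24, 2018), C (March 20, 2018), B (June 20, 2019), A (August 23, 2019).
C is senior to B before the subordination, so the two trade places.

E, D, B, C, A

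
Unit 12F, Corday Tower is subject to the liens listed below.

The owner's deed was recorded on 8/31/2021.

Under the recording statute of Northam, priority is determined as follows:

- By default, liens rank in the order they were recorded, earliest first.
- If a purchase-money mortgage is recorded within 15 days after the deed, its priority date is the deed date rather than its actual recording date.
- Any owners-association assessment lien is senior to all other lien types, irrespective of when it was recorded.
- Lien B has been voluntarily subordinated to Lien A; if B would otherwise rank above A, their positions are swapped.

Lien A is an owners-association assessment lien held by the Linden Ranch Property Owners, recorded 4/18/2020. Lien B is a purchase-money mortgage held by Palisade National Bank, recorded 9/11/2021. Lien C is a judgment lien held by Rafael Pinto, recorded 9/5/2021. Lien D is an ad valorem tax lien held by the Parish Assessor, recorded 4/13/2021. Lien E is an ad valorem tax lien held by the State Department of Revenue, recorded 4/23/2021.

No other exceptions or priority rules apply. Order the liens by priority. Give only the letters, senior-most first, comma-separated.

Adjusting effective dates: B's effective date is the deed date, 8/31/2021.
A is an owners-association assessment lien, so it outranks all other liens regardless of date.
Remaining liens by effective date: D (4/13/2021), E (4/23/2021), B (8/31/2021), C (9/5/2021).
Since B is not senior to A, the subordination leaves the order unchanged.

A, D, E, B, C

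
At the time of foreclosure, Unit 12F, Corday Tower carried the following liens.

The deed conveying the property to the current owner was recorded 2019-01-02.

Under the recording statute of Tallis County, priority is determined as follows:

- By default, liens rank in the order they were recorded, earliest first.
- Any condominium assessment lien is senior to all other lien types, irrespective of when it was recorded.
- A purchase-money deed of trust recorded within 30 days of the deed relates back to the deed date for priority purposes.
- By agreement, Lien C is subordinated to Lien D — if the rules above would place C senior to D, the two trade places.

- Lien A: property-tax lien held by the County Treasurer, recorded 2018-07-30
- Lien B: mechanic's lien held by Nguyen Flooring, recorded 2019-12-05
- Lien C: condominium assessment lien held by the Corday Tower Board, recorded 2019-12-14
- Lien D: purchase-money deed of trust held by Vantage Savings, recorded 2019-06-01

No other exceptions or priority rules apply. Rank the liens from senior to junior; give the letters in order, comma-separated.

D, A, C, B

First, effective dates: D missed the 30-day window (150 days after the deed), so its recording date stands.
C is a condominium assessment lien, so it outranks all other liens regardless of date.
Remaining liens by effective date: A (2018-07-30), D (2019-06-01), B (2019-12-05).
C is senior to D before the subordination, so the two trade places.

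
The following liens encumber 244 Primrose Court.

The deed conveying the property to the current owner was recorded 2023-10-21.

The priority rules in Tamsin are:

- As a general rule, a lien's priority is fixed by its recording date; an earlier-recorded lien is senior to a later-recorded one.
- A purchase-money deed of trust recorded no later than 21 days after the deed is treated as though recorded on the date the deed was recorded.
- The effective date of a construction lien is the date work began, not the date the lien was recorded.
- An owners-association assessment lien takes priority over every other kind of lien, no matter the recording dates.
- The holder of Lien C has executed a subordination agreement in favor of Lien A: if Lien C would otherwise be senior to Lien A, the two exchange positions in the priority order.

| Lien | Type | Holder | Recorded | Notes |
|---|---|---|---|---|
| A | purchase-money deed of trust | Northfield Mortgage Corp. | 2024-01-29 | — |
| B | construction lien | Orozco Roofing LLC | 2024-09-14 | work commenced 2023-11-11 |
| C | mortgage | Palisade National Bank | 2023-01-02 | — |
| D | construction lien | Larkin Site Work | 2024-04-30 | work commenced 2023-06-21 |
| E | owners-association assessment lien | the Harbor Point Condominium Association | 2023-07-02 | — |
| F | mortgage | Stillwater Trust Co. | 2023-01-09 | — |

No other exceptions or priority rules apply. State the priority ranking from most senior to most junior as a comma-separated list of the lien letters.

E, A, F, D, B, C

Adjusting effective dates: A missed the 21-day window (100 days after the deed), so its recording date stands; B is treated as recorded 2023-11-11, the work-commencement date; D is treated as recorded 2023-06-21, the work-commencement date.
E, as an owners-association assessment lien, has superpriority and ranks first.
Among the remaining liens, by effective date: C (2023-01-02), F (2023-01-09), D (2023-06-21), B (2023-11-11), A (2024-01-29).
C is senior to A before the subordination, so the two trade places.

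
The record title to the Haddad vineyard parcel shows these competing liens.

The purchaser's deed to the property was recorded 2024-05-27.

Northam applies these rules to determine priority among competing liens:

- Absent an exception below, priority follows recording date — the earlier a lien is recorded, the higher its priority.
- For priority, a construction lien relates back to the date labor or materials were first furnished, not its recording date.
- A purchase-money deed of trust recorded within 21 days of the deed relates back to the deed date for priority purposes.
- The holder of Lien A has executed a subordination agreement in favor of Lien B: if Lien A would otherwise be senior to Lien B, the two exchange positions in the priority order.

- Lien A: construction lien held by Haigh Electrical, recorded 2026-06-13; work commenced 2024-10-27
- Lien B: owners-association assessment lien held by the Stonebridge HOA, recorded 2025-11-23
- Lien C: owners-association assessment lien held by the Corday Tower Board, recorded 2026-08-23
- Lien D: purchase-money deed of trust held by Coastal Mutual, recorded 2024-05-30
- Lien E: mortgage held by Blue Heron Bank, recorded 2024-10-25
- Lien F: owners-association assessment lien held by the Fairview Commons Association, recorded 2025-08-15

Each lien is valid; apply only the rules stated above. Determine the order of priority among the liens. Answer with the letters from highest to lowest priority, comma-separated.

D, E, B, F, A, C

Adjusting effective dates: A relates back to 2024-10-27 (work commenced); D was recorded within the 21-day window, so its effective date is the deed date 2024-05-27.
Sorted by effective date: D (2024-05-27), E (2024-10-25), A (2024-10-27), F (2025-08-15), B (2025-11-23), C (2026-08-23).
A is senior to B before the subordination, so the two trade places.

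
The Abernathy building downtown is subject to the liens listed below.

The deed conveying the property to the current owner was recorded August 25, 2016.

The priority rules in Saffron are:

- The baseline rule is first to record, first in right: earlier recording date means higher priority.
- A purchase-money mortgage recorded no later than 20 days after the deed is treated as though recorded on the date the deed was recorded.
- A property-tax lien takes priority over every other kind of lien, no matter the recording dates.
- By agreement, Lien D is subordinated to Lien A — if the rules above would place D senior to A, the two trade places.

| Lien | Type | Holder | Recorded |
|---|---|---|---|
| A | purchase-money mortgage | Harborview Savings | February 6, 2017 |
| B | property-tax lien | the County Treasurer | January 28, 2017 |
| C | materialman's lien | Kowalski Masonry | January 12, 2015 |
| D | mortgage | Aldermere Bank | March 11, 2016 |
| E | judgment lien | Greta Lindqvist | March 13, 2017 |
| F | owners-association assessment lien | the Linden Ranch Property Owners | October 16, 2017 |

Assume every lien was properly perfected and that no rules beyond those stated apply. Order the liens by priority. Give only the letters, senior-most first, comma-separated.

First, effective dates: A was recorded 165 days after the deed, outside the 20-day window, so it keeps its recording date.
As a property-tax lien, B is senior to every other lien.
The other liens, earliest effective date first: C (January 12, 2015), D (March 11, 2016), A (February 6, 2017), E (March 13, 2017), F (October 16, 2017).
D is senior to A before the subordination, so the two trade places.

B, C, A, D, E, F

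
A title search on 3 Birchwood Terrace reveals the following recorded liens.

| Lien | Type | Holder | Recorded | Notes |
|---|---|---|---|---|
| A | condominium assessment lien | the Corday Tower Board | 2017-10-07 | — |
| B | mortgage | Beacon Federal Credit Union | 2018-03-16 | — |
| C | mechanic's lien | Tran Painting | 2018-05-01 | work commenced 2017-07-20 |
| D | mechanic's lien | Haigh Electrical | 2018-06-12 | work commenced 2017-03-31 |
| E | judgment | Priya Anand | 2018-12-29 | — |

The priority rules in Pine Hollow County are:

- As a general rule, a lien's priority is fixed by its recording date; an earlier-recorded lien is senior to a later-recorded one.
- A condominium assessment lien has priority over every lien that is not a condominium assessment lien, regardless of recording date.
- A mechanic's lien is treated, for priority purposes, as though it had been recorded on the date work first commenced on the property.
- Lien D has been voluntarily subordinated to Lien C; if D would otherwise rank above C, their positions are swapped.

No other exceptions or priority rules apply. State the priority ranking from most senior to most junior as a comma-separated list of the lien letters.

A, C, D, B, E

First, effective dates: C's effective date is 2017-07-20, when work began; D's effective date is 2017-03-31, when work began.
As a condominium assessment lien, A is senior to every other lien.
Ordering the rest by effective date: D (2017-03-31), C (2017-07-20), B (2018-03-16), E (2018-12-29).
The subordination applies — D was senior to C — so D and C swap.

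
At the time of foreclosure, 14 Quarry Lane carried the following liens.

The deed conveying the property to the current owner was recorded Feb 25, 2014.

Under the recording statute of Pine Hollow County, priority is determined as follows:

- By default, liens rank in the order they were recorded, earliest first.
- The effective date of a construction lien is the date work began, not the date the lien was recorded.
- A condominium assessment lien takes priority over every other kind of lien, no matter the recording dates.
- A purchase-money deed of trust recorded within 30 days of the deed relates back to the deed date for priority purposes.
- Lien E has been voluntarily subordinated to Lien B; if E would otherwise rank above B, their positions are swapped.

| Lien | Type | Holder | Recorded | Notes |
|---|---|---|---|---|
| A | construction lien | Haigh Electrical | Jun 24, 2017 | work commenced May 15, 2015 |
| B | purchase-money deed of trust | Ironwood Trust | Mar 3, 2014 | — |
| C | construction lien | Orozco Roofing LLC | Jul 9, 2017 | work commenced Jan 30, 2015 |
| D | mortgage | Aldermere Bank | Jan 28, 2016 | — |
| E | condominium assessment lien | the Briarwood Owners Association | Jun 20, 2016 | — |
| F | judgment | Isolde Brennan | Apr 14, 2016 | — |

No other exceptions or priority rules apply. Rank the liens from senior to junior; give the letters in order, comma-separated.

B, E, C, A, D, F

Effective dates: A's effective date is May 15, 2015, when work began; B was recorded within the 30-day window, so its effective date is the deed date Feb 25, 2014; C's effective date is Jan 30, 2015, when work began.
E is a condominium assessment lien, so it outranks all other liens regardless of date.
Remaining liens by effective date: B (Feb 25, 2014), C (Jan 30, 2015), A (May 15, 2015), D (Jan 28, 2016), F (Apr 14, 2016).
Because E would otherwise rank above B, the subordination swaps them.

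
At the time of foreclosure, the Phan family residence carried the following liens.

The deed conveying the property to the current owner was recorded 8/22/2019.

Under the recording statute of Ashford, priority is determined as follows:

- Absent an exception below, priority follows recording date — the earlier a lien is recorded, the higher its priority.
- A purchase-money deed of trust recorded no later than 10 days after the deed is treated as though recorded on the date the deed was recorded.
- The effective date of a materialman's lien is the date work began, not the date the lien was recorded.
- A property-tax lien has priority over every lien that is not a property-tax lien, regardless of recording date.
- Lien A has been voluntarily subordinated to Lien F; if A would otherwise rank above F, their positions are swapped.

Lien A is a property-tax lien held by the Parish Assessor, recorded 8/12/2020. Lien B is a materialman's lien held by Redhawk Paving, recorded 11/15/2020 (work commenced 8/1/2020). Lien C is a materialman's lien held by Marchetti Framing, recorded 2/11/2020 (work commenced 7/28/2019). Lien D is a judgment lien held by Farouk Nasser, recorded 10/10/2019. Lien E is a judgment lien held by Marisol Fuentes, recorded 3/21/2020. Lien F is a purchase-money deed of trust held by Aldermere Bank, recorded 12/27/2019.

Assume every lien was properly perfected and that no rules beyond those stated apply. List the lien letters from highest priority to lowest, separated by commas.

First, effective dates: B relates back to 8/1/2020 (work commenced); C is treated as recorded 7/28/2019, the work-commencement date; F was recorded 127 days after the deed — beyond 10 days — so no relation-back applies.
A is a property-tax lien, so it outranks all other liens regardless of date.
Among the remaining liens, by effective date: C (7/28/2019), D (10/10/2019), F (12/27/2019), E (3/21/2020), B (8/1/2020).
Because A would otherwise rank above F, the subordination swaps them.

F, C, D, A, E, B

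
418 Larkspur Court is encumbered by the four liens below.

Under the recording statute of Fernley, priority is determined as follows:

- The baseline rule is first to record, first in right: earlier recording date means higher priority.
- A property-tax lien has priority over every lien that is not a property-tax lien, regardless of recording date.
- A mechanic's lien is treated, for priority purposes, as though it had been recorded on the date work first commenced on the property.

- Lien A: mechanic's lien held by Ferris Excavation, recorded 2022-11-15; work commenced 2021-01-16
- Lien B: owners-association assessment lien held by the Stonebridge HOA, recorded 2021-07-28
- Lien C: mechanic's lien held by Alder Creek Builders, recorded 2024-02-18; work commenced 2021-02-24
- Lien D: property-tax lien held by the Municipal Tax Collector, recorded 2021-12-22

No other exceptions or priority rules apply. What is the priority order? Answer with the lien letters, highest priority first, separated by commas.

First, effective dates: A's effective date is 2021-01-16, when work began; C's effective date is 2021-02-24, when work began.
D, as a property-tax lien, has superpriority and ranks first.
Among the remaining liens, by effective date: A (2021-01-16), C (2021-02-24), B (2021-07-28).

D, A, C, B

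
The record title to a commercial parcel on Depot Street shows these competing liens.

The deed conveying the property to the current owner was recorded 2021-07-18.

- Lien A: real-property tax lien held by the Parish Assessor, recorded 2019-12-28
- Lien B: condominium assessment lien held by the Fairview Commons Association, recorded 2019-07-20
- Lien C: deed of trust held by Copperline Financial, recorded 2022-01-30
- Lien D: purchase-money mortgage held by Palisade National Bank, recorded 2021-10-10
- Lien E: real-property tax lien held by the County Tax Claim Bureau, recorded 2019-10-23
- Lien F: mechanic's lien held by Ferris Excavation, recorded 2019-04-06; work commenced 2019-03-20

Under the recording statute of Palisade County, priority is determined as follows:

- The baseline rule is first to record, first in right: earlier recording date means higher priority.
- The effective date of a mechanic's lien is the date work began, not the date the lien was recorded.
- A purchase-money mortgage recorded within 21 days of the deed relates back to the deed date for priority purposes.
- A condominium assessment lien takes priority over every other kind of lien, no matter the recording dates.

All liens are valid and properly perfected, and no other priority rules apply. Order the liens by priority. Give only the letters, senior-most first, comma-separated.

B, F, E, A, D, C

Effective dates: D was recorded 84 days after the deed, outside the 21-day window, so it keeps its recording date; F relates back to 2019-03-20 (work commenced).
B is a condominium assessment lien, so it outranks all other liens regardless of date.
Among the remaining liens, by effective date: F (2019-03-20), E (2019-10-23), A (2019-12-28), D (2021-10-10), C (2022-01-30).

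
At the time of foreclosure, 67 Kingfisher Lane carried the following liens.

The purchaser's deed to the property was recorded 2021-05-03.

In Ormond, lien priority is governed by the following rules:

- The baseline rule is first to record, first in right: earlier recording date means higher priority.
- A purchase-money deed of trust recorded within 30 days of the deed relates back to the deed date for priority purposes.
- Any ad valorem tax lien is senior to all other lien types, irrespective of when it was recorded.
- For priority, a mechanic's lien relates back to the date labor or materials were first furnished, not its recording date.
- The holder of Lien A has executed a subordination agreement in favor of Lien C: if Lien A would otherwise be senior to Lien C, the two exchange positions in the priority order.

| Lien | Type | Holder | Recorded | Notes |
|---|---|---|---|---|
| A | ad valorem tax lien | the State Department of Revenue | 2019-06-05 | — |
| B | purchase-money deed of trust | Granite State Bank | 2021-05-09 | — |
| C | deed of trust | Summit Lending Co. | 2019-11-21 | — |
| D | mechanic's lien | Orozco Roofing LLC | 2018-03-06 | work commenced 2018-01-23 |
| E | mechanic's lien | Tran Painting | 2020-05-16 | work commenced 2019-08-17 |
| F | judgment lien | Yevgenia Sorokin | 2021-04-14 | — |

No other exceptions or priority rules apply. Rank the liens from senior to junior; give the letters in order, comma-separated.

C, D, E, A, F, B

Effective dates after the stated exceptions: B was recorded within the 30-day window, so its effective date is the deed date 2021-05-03; D relates back to 2018-01-23 (work commenced); E's effective date is 2019-08-17, when work began.
A is an ad valorem tax lien, so it outranks all other liens regardless of date.
Remaining liens by effective date: D (2018-01-23), E (2019-08-17), C (2019-11-21), F (2021-04-14), B (2021-05-03).
A would otherwise be senior to C, so under the subordination agreement A and C exchange positions.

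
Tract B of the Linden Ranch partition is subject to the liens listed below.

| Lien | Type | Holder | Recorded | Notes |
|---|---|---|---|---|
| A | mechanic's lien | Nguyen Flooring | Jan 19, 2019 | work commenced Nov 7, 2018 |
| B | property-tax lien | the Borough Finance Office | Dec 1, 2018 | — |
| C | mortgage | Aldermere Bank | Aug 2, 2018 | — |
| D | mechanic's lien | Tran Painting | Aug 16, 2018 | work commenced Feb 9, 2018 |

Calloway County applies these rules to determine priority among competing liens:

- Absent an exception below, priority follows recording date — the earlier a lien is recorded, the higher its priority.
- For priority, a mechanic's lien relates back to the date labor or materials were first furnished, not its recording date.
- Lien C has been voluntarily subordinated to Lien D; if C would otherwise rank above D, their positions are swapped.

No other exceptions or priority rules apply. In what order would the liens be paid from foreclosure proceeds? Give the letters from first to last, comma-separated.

Effective dates after the stated exceptions: A relates back to Nov 7, 2018 (work commenced); D's effective date is Feb 9, 2018, when work began.
Sorted by effective date: D (Feb 9, 2018), C (Aug 2, 2018), A (Nov 7, 2018), B (Dec 1, 2018).
Since C is not senior to D, the subordination leaves the order unchanged.

D, C, A, B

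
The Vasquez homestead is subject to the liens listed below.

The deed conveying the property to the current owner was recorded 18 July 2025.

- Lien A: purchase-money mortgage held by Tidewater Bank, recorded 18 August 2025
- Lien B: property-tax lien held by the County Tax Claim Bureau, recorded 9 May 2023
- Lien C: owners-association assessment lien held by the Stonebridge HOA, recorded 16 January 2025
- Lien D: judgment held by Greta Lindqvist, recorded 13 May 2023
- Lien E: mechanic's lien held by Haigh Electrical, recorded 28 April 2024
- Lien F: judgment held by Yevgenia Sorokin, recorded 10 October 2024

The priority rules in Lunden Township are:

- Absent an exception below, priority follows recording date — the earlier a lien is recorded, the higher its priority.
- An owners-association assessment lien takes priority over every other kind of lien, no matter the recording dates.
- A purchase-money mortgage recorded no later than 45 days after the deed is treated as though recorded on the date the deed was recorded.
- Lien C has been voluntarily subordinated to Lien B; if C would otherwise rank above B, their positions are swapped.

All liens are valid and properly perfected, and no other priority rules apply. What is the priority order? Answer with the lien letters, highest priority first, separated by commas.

Effective dates after the stated exceptions: A's effective date is the deed date, 18 July 2025.
As an owners-association assessment lien, C is senior to every other lien.
The other liens, earliest effective date first: B (9 May 2023), D (13 May 2023), E (28 April 2024), F (10 October 2024), A (18 July 2025).
Because C would otherwise rank above B, the subordination swaps them.

B, C, D, E, F, A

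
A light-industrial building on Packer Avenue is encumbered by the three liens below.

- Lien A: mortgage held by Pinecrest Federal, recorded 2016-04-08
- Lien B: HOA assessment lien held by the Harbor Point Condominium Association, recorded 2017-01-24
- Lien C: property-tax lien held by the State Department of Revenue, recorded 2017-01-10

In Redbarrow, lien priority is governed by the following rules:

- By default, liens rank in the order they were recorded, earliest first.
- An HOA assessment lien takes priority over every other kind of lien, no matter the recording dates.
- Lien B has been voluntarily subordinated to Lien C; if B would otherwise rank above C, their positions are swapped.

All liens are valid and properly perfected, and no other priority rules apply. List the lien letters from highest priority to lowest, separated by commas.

C, A, B

B is an HOA assessment lien and takes priority over every other lien.
The other liens, earliest effective date first: A (2016-04-08), C (2017-01-10).
B is senior to C before the subordination, so the two trade places.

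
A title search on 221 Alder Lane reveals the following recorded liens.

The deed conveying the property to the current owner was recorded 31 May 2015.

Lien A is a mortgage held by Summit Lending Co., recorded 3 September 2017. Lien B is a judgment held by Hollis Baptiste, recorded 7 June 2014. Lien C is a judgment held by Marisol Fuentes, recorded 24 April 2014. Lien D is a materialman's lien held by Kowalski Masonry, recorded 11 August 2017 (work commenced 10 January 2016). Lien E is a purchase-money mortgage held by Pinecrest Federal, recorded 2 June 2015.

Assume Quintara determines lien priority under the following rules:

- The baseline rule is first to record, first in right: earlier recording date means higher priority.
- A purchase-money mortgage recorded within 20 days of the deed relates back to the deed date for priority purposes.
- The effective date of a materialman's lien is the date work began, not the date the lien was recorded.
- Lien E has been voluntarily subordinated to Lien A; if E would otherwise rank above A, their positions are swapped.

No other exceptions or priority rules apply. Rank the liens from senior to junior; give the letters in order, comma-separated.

First, effective dates: D's effective date is 10 January 2016, when work began; E's effective date is the deed date, 31 May 2015.
By effective date: C (24 April 2014), B (7 June 2014), E (31 May 2015), D (10 January 2016), A (3 September 2017).
E is senior to A before the subordination, so the two trade places.

C, B, A, D, E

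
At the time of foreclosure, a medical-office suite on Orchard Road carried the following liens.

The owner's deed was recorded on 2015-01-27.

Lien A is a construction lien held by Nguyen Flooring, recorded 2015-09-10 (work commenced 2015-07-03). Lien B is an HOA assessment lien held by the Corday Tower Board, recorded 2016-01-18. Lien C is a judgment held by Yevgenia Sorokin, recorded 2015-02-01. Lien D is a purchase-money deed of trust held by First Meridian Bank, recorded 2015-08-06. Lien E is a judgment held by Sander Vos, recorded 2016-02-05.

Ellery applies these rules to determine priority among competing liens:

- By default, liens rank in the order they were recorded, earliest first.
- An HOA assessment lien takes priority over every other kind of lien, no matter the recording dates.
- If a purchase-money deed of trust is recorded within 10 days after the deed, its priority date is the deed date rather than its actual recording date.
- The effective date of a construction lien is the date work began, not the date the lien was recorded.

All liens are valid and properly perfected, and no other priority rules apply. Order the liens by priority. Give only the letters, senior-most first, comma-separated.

B, C, A, D, E

Effective dates: A is treated as recorded 2015-07-03, the work-commencement date; D missed the 10-day window (191 days after the deed), so its recording date stands.
B is an HOA assessment lien and takes priority over every other lien.
Remaining liens by effective date: C (2015-02-01), A (2015-07-03), D (2015-08-06), E (2016-02-05).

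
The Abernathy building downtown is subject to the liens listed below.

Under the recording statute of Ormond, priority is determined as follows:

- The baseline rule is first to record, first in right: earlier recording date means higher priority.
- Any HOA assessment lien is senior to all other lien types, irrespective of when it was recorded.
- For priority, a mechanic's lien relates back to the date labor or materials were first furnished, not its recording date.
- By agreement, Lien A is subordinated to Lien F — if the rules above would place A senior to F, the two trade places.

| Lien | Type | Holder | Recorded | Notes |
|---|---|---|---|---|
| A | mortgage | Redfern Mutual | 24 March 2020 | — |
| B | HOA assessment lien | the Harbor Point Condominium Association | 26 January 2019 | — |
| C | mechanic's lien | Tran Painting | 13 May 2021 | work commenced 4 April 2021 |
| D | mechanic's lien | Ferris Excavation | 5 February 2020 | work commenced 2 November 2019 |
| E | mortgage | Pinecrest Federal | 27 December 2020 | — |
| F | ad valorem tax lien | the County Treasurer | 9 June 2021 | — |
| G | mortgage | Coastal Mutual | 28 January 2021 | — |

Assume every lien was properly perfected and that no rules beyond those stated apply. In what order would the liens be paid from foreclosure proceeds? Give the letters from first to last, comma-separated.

B, D, F, E, G, C, A

Effective dates: C relates back to 4 April 2021 (work commenced); D relates back to 2 November 2019 (work commenced).
B is an HOA assessment lien and takes priority over every other lien.
Ordering the rest by effective date: D (2 November 2019), A (24 March 2020), E (27 December 2020), G (28 January 2021), C (4 April 2021), F (9 June 2021).
Because A would otherwise rank above F, the subordination swaps them.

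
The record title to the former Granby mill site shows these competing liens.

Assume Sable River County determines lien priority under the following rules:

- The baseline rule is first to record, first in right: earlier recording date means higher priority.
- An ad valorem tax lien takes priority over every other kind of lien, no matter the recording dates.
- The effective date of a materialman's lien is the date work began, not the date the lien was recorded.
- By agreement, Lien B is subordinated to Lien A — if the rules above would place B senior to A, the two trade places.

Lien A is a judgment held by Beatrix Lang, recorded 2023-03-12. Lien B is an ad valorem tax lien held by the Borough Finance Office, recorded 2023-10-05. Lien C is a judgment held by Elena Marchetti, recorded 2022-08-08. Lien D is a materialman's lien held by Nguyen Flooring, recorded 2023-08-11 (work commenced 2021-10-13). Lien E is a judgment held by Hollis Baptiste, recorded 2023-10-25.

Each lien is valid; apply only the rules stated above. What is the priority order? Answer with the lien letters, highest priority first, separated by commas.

Effective dates after the stated exceptions: D is treated as recorded 2021-10-13, the work-commencement date.
B is an ad valorem tax lien, so it outranks all other liens regardless of date.
Ordering the rest by effective date: D (2021-10-13), C (2022-08-08), A (2023-03-12), E (2023-10-25).
The subordination applies — B was senior to A — so B and A swap.

A, D, C, B, E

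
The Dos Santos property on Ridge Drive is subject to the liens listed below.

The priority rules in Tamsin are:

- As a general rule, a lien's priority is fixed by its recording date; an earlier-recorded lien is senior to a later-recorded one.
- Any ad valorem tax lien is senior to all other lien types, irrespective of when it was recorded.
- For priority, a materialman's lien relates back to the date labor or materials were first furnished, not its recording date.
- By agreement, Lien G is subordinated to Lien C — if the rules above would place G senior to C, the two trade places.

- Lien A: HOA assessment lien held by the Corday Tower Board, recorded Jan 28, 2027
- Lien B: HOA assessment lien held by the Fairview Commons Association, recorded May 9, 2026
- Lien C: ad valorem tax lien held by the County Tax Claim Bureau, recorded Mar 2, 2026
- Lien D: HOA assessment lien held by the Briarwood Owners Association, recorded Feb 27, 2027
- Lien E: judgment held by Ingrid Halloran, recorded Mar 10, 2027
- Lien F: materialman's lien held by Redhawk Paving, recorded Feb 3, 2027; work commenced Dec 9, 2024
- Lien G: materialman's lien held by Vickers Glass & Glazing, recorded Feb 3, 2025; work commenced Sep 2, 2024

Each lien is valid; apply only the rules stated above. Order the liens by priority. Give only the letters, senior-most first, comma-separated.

C, G, F, B, A, D, E

Effective dates: F's effective date is Dec 9, 2024, when work began; G relates back to Sep 2, 2024 (work commenced).
C is an ad valorem tax lien and takes priority over every other lien.
The other liens, earliest effective date first: G (Sep 2, 2024), F (Dec 9, 2024), B (May 9, 2026), A (Jan 28, 2027), D (Feb 27, 2027), E (Mar 10, 2027).
Since G is not senior to C, the subordination leaves the order unchanged.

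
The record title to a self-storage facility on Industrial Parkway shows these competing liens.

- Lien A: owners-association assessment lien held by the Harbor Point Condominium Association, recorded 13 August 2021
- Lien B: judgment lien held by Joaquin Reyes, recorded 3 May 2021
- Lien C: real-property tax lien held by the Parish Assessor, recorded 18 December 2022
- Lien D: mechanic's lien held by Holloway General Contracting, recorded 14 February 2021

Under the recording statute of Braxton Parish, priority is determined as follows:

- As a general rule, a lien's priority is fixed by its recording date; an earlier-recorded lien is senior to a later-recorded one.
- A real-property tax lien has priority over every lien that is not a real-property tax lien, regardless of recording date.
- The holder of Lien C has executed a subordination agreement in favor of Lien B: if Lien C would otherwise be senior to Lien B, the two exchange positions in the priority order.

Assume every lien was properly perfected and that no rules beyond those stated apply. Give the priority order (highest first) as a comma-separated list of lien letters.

C, as a real-property tax lien, has superpriority and ranks first.
Ordering the rest by effective date: D (14 February 2021), B (3 May 2021), A (13 August 2021).
C would otherwise be senior to B, so under the subordination agreement C and B exchange positions.

B, D, C, A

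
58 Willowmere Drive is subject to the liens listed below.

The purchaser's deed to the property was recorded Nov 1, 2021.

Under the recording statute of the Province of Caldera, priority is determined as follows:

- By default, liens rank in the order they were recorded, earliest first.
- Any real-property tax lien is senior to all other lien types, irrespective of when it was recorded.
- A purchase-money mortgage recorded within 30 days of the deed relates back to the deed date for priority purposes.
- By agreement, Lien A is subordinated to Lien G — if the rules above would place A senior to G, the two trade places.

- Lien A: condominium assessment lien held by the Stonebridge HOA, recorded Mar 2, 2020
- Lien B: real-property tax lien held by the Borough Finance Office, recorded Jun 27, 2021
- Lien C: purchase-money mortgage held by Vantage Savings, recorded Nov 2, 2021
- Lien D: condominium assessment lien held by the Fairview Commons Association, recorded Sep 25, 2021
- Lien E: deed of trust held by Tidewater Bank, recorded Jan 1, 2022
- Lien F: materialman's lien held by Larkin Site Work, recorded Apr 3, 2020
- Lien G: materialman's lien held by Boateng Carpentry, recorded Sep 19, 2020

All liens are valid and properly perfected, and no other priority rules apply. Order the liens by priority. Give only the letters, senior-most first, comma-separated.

Effective dates: C was recorded within the 30-day window, so its effective date is the deed date Nov 1, 2021.
B is a real-property tax lien and takes priority over every other lien.
Among the remaining liens, by effective date: A (Mar 2, 2020), F (Apr 3, 2020), G (Sep 19, 2020), D (Sep 25, 2021), C (Nov 1, 2021), E (Jan 1, 2022).
The subordination applies — A was senior to G — so A and G swap.

B, G, F, A, D, C, E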